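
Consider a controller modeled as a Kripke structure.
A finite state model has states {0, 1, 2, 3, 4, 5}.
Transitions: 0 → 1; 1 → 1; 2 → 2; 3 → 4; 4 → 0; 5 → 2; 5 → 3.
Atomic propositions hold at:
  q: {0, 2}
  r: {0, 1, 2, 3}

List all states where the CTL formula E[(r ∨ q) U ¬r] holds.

Sat(r ∨ q) = {0, 1, 2, 3}
Sat(¬r) = {4, 5}
E[(r ∨ q) U ¬r]: least fixpoint, start Z0 = Sat(¬r) = {4, 5}, add states in Sat(r ∨ q) with some successor in Z. Z1 = {3, 4, 5}; fixed.
Sat(E[(r ∨ q) U ¬r]) = {3, 4, 5}

{3, 4, 5}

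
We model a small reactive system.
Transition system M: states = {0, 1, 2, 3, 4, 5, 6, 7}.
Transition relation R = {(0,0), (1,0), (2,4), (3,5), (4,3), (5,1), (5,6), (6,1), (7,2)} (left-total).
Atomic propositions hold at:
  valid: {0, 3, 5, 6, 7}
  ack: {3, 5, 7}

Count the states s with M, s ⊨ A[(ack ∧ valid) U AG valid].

Sat(ack ∧ valid) = {3, 5, 7}
AG valid: greatest fixpoint, start Z0 = {0, 3, 5, 6, 7}, keep only states in Sat with every successor in Z. Z1 = {0, 3}; Z2 = {0}; fixed.
Sat(AG valid) = {0}
A[(ack ∧ valid) U AG valid]: least fixpoint, start Z0 = Sat(AG valid) = {0}, add states in Sat(ack ∧ valid) with every successor in Z. Already a fixed point.
Sat(A[(ack ∧ valid) U AG valid]) = {0}
|Sat(A[(ack ∧ valid) U AG valid])| = |{0}| = 1.

1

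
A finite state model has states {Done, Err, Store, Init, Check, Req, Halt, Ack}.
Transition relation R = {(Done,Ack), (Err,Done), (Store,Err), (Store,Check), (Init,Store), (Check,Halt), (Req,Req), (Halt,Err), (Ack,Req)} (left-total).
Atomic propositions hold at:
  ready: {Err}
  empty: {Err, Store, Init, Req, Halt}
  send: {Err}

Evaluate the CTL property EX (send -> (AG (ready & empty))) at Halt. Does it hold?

Sat(ready & empty) = {Err}
AG (ready & empty): greatest fixpoint, start Z0 = {Err}, keep only states in Sat with every successor in Z. Z1 = ∅; fixed.
Sat(AG (ready & empty)) = ∅
Sat(send -> (AG (ready & empty))) = {Done, Store, Init, Check, Req, Halt, Ack}
Sat(EX (send -> (AG (ready & empty)))) = {s : some successor in {Done, Store, Init, Check, Req, Halt, Ack}} = {Done, Err, Store, Init, Check, Req, Ack}
Halt ∉ Sat(EX (send -> (AG (ready & empty)))) = {Done, Err, Store, Init, Check, Req, Ack}, so the formula does not hold at Halt.

No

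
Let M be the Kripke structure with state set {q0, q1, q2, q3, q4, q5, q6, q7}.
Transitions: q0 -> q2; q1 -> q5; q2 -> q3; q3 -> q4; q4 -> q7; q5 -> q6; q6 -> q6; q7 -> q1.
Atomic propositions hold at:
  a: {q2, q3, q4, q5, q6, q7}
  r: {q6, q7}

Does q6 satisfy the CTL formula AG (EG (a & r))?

Sat(a & r) = {q6, q7}
EG (a & r): greatest fixpoint, start Z0 = {q6, q7}, keep only states in Sat with some successor in Z. Z1 = {q6}; fixed.
Sat(EG (a & r)) = {q6}
AG (EG (a & r)): greatest fixpoint, start Z0 = {q6}, keep only states in Sat with every successor in Z. Already a fixed point.
Sat(AG (EG (a & r))) = {q6}
q6 ∈ Sat(AG (EG (a & r))) = {q6}, so the formula holds at q6.

Yes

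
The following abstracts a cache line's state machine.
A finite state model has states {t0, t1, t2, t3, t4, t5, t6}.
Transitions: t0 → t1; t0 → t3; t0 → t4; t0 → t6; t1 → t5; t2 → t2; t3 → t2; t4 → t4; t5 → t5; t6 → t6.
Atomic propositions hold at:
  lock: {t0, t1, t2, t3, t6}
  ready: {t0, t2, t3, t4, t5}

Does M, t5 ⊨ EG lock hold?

EG lock: greatest fixpoint, start Z0 = {t0, t1, t2, t3, t6}, keep only states in Sat with some successor in Z. Z1 = {t0, t2, t3, t6}; fixed.
Sat(EG lock) = {t0, t2, t3, t6}
t5 ∉ Sat(EG lock) = {t0, t2, t3, t6}, so the formula does not hold at t5.

No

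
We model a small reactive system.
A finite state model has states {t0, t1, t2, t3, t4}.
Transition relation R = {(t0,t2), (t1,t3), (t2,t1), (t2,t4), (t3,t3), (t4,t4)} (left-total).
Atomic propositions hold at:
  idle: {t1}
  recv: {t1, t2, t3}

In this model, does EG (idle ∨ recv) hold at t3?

Yes

Sat(idle ∨ recv) = {t1, t2, t3}
EG (idle ∨ recv): greatest fixpoint, start Z0 = {t1, t2, t3}, keep only states in Sat with some successor in Z. Already a fixed point.
Sat(EG (idle ∨ recv)) = {t1, t2, t3}
t3 ∈ Sat(EG (idle ∨ recv)) = {t1, t2, t3}, so the formula holds at t3.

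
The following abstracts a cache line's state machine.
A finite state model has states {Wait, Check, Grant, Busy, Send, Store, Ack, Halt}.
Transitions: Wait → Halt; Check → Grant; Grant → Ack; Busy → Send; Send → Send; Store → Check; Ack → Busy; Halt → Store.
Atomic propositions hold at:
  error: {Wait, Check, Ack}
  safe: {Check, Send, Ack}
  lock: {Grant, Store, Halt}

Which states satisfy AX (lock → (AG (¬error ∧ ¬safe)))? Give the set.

Sat(¬error) = {Grant, Busy, Send, Store, Halt}
Sat(¬safe) = {Wait, Grant, Busy, Store, Halt}
Sat(¬error ∧ ¬safe) = {Grant, Busy, Store, Halt}
AG (¬error ∧ ¬safe): greatest fixpoint, start Z0 = {Grant, Busy, Store, Halt}, keep only states in Sat with every successor in Z. Z1 = {Halt}; Z2 = ∅; fixed.
Sat(AG (¬error ∧ ¬safe)) = ∅
Sat(lock → (AG (¬error ∧ ¬safe))) = {Wait, Check, Busy, Send, Ack}
Sat(AX (lock → (AG (¬error ∧ ¬safe)))) = {s : every successor in {Wait, Check, Busy, Send, Ack}} = {Grant, Busy, Send, Store, Ack}

{Grant, Busy, Send, Store, Ack}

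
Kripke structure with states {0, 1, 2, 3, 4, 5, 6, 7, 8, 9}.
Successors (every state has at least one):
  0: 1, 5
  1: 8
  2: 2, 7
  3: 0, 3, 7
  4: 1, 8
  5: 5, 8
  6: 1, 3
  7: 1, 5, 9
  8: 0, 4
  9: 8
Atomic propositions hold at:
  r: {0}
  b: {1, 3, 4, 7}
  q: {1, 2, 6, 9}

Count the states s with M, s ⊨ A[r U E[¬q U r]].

Sat(¬q) = {0, 3, 4, 5, 7, 8}
E[¬q U r]: least fixpoint, start Z0 = Sat(r) = {0}, add states in Sat(¬q) with some successor in Z. Z1 = {0, 3, 8}; Z2 = {0, 3, 4, 5, 8}; Z3 = {0, 3, 4, 5, 7, 8}; fixed.
Sat(E[¬q U r]) = {0, 3, 4, 5, 7, 8}
A[r U E[¬q U r]]: least fixpoint, start Z0 = Sat(E[¬q U r]) = {0, 3, 4, 5, 7, 8}, add states in Sat(r) with every successor in Z. Already a fixed point.
Sat(A[r U E[¬q U r]]) = {0, 3, 4, 5, 7, 8}
|Sat(A[r U E[¬q U r]])| = |{0, 3, 4, 5, 7, 8}| = 6.

6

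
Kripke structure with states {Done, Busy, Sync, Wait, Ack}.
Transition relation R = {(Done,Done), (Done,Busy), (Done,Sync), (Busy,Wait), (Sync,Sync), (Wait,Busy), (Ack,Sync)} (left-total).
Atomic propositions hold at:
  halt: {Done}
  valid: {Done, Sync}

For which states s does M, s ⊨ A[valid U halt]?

{Done}

A[valid U halt]: least fixpoint, start Z0 = Sat(halt) = {Done}, add states in Sat(valid) with every successor in Z. Already a fixed point.
Sat(A[valid U halt]) = {Done}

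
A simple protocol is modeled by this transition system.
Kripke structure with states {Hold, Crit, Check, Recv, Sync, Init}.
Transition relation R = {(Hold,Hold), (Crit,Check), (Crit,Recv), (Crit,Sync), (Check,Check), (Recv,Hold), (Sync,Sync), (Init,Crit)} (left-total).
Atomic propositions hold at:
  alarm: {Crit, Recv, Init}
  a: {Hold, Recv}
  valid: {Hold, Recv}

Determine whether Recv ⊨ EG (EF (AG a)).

Yes

AG a: greatest fixpoint, start Z0 = {Hold, Recv}, keep only states in Sat with every successor in Z. Already a fixed point.
Sat(AG a) = {Hold, Recv}
EF (AG a): least fixpoint, start Z0 = {Hold, Recv}, add states with some successor in Z. Z1 = {Hold, Crit, Recv}; Z2 = {Hold, Crit, Recv, Init}; fixed.
Sat(EF (AG a)) = {Hold, Crit, Recv, Init}
EG (EF (AG a)): greatest fixpoint, start Z0 = {Hold, Crit, Recv, Init}, keep only states in Sat with some successor in Z. Already a fixed point.
Sat(EG (EF (AG a))) = {Hold, Crit, Recv, Init}
Recv ∈ Sat(EG (EF (AG a))) = {Hold, Crit, Recv, Init}, so the formula holds at Recv.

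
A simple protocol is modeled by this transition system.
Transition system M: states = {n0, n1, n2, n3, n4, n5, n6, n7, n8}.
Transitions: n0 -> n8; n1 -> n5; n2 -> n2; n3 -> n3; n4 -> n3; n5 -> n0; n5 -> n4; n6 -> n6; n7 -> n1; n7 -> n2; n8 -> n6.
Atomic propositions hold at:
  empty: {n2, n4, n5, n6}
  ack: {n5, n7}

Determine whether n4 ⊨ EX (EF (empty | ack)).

Sat(empty | ack) = {n2, n4, n5, n6, n7}
EF (empty | ack): least fixpoint, start Z0 = {n2, n4, n5, n6, n7}, add states with some successor in Z. Z1 = {n1, n2, n4, n5, n6, n7, n8}; Z2 = {n0, n1, n2, n4, n5, n6, n7, n8}; fixed.
Sat(EF (empty | ack)) = {n0, n1, n2, n4, n5, n6, n7, n8}
Sat(EX (EF (empty | ack))) = {s : some successor in {n0, n1, n2, n4, n5, n6, n7, n8}} = {n0, n1, n2, n5, n6, n7, n8}
n4 ∉ Sat(EX (EF (empty | ack))) = {n0, n1, n2, n5, n6, n7, n8}, so the formula does not hold at n4.

No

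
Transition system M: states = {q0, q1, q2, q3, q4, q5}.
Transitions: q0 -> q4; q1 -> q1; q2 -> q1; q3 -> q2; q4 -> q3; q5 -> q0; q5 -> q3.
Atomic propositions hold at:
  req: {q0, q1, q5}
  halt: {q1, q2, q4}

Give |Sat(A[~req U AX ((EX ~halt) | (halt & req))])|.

5

Sat(~req) = {q2, q3, q4}
Sat(~halt) = {q0, q3, q5}
Sat(EX ~halt) = {s : some successor in {q0, q3, q5}} = {q4, q5}
Sat(halt & req) = {q1}
Sat((EX ~halt) | (halt & req)) = {q1, q4, q5}
Sat(AX ((EX ~halt) | (halt & req))) = {s : every successor in {q1, q4, q5}} = {q0, q1, q2}
A[~req U AX ((EX ~halt) | (halt & req))]: least fixpoint, start Z0 = Sat(AX ((EX ~halt) | (halt & req))) = {q0, q1, q2}, add states in Sat(~req) with every successor in Z. Z1 = {q0, q1, q2, q3}; Z2 = {q0, q1, q2, q3, q4}; fixed.
Sat(A[~req U AX ((EX ~halt) | (halt & req))]) = {q0, q1, q2, q3, q4}
|Sat(A[~req U AX ((EX ~halt) | (halt & req))])| = |{q0, q1, q2, q3, q4}| = 5.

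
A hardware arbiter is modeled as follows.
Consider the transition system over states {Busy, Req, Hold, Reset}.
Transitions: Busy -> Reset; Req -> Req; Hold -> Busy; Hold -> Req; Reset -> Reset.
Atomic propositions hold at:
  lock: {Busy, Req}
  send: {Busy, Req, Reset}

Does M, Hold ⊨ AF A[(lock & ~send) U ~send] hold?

Yes

Sat(~send) = {Hold}
Sat(lock & ~send) = ∅
A[(lock & ~send) U ~send]: least fixpoint, start Z0 = Sat(~send) = {Hold}, add states in Sat(lock & ~send) with every successor in Z. Already a fixed point.
Sat(A[(lock & ~send) U ~send]) = {Hold}
AF A[(lock & ~send) U ~send]: least fixpoint, start Z0 = {Hold}, add states with every successor in Z. Already a fixed point.
Sat(AF A[(lock & ~send) U ~send]) = {Hold}
Hold ∈ Sat(AF A[(lock & ~send) U ~send]) = {Hold}, so the formula holds at Hold.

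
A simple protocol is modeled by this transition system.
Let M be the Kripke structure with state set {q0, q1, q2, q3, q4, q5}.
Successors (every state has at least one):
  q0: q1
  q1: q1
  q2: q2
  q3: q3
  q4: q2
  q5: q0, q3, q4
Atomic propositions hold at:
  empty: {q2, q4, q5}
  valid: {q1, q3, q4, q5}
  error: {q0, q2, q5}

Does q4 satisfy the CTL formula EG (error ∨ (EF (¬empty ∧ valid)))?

Sat(¬empty) = {q0, q1, q3}
Sat(¬empty ∧ valid) = {q1, q3}
EF (¬empty ∧ valid): least fixpoint, start Z0 = {q1, q3}, add states with some successor in Z. Z1 = {q0, q1, q3, q5}; fixed.
Sat(EF (¬empty ∧ valid)) = {q0, q1, q3, q5}
Sat(error ∨ (EF (¬empty ∧ valid))) = {q0, q1, q2, q3, q5}
EG (error ∨ (EF (¬empty ∧ valid))): greatest fixpoint, start Z0 = {q0, q1, q2, q3, q5}, keep only states in Sat with some successor in Z. Already a fixed point.
Sat(EG (error ∨ (EF (¬empty ∧ valid)))) = {q0, q1, q2, q3, q5}
q4 ∉ Sat(EG (error ∨ (EF (¬empty ∧ valid)))) = {q0, q1, q2, q3, q5}, so the formula does not hold at q4.

No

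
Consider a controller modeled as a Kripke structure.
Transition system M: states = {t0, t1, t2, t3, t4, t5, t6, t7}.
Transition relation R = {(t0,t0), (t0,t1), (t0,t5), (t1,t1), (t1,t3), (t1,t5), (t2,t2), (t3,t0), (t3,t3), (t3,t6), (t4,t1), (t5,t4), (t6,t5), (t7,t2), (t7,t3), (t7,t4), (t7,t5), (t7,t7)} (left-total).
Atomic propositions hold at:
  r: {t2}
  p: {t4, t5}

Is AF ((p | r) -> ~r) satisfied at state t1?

Sat(p | r) = {t2, t4, t5}
Sat(~r) = {t0, t1, t3, t4, t5, t6, t7}
Sat((p | r) -> ~r) = {t0, t1, t3, t4, t5, t6, t7}
AF ((p | r) -> ~r): least fixpoint, start Z0 = {t0, t1, t3, t4, t5, t6, t7}, add states with every successor in Z. Already a fixed point.
Sat(AF ((p | r) -> ~r)) = {t0, t1, t3, t4, t5, t6, t7}
t1 ∈ Sat(AF ((p | r) -> ~r)) = {t0, t1, t3, t4, t5, t6, t7}, so the formula holds at t1.

Yes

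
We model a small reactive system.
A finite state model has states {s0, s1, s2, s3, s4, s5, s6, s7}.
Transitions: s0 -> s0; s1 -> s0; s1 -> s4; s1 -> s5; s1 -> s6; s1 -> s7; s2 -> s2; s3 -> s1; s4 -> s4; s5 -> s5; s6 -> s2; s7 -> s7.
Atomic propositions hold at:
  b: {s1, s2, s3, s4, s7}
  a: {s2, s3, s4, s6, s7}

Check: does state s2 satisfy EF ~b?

Sat(~b) = {s0, s5, s6}
EF ~b: least fixpoint, start Z0 = {s0, s5, s6}, add states with some successor in Z. Z1 = {s0, s1, s5, s6}; Z2 = {s0, s1, s3, s5, s6}; fixed.
Sat(EF ~b) = {s0, s1, s3, s5, s6}
s2 ∉ Sat(EF ~b) = {s0, s1, s3, s5, s6}, so the formula does not hold at s2.

No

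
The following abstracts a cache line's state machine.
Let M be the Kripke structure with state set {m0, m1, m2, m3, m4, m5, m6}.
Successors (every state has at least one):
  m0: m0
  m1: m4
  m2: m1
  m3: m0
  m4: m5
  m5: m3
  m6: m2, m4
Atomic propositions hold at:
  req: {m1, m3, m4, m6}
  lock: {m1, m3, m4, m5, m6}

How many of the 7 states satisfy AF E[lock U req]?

6

E[lock U req]: least fixpoint, start Z0 = Sat(req) = {m1, m3, m4, m6}, add states in Sat(lock) with some successor in Z. Z1 = {m1, m3, m4, m5, m6}; fixed.
Sat(E[lock U req]) = {m1, m3, m4, m5, m6}
AF E[lock U req]: least fixpoint, start Z0 = {m1, m3, m4, m5, m6}, add states with every successor in Z. Z1 = {m1, m2, m3, m4, m5, m6}; fixed.
Sat(AF E[lock U req]) = {m1, m2, m3, m4, m5, m6}
|Sat(AF E[lock U req])| = |{m1, m2, m3, m4, m5, m6}| = 6.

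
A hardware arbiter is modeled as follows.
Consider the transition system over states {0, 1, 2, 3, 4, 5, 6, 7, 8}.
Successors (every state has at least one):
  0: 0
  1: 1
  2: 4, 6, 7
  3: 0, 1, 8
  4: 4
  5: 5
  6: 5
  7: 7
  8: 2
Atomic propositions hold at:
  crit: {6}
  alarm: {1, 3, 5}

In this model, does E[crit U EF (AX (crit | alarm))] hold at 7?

Sat(crit | alarm) = {1, 3, 5, 6}
Sat(AX (crit | alarm)) = {s : every successor in {1, 3, 5, 6}} = {1, 5, 6}
EF (AX (crit | alarm)): least fixpoint, start Z0 = {1, 5, 6}, add states with some successor in Z. Z1 = {1, 2, 3, 5, 6}; Z2 = {1, 2, 3, 5, 6, 8}; fixed.
Sat(EF (AX (crit | alarm))) = {1, 2, 3, 5, 6, 8}
E[crit U EF (AX (crit | alarm))]: least fixpoint, start Z0 = Sat(EF (AX (crit | alarm))) = {1, 2, 3, 5, 6, 8}, add states in Sat(crit) with some successor in Z. Already a fixed point.
Sat(E[crit U EF (AX (crit | alarm))]) = {1, 2, 3, 5, 6, 8}
7 ∉ Sat(E[crit U EF (AX (crit | alarm))]) = {1, 2, 3, 5, 6, 8}, so the formula does not hold at 7.

No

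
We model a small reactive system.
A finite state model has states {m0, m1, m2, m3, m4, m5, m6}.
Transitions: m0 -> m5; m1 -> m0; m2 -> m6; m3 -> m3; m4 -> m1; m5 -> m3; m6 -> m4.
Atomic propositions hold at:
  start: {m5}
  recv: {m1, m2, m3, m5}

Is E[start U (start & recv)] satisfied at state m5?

Sat(start & recv) = {m5}
E[start U (start & recv)]: least fixpoint, start Z0 = Sat((start & recv)) = {m5}, add states in Sat(start) with some successor in Z. Already a fixed point.
Sat(E[start U (start & recv)]) = {m5}
m5 ∈ Sat(E[start U (start & recv)]) = {m5}, so the formula holds at m5.

Yes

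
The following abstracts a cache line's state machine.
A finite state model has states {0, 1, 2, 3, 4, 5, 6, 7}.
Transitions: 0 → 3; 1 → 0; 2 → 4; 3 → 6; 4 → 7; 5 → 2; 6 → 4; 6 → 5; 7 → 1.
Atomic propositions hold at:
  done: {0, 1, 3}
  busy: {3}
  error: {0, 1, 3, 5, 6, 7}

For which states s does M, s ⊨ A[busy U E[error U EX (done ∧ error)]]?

Sat(done ∧ error) = {0, 1, 3}
Sat(EX (done ∧ error)) = {s : some successor in {0, 1, 3}} = {0, 1, 7}
E[error U EX (done ∧ error)]: least fixpoint, start Z0 = Sat(EX (done ∧ error)) = {0, 1, 7}, add states in Sat(error) with some successor in Z. Already a fixed point.
Sat(E[error U EX (done ∧ error)]) = {0, 1, 7}
A[busy U E[error U EX (done ∧ error)]]: least fixpoint, start Z0 = Sat(E[error U EX (done ∧ error)]) = {0, 1, 7}, add states in Sat(busy) with every successor in Z. Already a fixed point.
Sat(A[busy U E[error U EX (done ∧ error)]]) = {0, 1, 7}

{0, 1, 7}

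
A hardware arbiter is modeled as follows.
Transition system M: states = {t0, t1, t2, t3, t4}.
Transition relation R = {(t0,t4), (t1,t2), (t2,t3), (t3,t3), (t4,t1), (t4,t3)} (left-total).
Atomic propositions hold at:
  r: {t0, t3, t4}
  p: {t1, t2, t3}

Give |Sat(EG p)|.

EG p: greatest fixpoint, start Z0 = {t1, t2, t3}, keep only states in Sat with some successor in Z. Already a fixed point.
Sat(EG p) = {t1, t2, t3}
|Sat(EG p)| = |{t1, t2, t3}| = 3.

3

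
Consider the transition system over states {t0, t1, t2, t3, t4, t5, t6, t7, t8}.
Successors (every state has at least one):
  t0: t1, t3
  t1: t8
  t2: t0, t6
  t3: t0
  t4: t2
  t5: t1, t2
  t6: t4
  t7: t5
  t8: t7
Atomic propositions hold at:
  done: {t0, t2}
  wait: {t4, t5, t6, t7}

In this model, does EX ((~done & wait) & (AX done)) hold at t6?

Yes

Sat(~done) = {t1, t3, t4, t5, t6, t7, t8}
Sat(~done & wait) = {t4, t5, t6, t7}
Sat(AX done) = {s : every successor in {t0, t2}} = {t3, t4}
Sat((~done & wait) & (AX done)) = {t4}
Sat(EX ((~done & wait) & (AX done))) = {s : some successor in {t4}} = {t6}
t6 ∈ Sat(EX ((~done & wait) & (AX done))) = {t6}, so the formula holds at t6.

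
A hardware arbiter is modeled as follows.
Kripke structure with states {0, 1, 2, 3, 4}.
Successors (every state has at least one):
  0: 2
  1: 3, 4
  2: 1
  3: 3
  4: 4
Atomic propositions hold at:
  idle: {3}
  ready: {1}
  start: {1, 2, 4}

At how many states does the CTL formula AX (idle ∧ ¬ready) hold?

1

Sat(¬ready) = {0, 2, 3, 4}
Sat(idle ∧ ¬ready) = {3}
Sat(AX (idle ∧ ¬ready)) = {s : every successor in {3}} = {3}
|Sat(AX (idle ∧ ¬ready))| = |{3}| = 1.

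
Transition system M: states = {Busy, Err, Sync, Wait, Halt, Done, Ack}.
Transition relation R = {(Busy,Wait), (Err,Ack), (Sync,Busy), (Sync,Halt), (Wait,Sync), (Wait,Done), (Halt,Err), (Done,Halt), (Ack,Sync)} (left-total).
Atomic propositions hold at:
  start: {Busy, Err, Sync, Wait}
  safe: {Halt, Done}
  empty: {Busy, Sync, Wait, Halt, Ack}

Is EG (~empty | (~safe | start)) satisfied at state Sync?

Yes

Sat(~empty) = {Err, Done}
Sat(~safe) = {Busy, Err, Sync, Wait, Ack}
Sat(~safe | start) = {Busy, Err, Sync, Wait, Ack}
Sat(~empty | (~safe | start)) = {Busy, Err, Sync, Wait, Done, Ack}
EG (~empty | (~safe | start)): greatest fixpoint, start Z0 = {Busy, Err, Sync, Wait, Done, Ack}, keep only states in Sat with some successor in Z. Z1 = {Busy, Err, Sync, Wait, Ack}; fixed.
Sat(EG (~empty | (~safe | start))) = {Busy, Err, Sync, Wait, Ack}
Sync ∈ Sat(EG (~empty | (~safe | start))) = {Busy, Err, Sync, Wait, Ack}, so the formula holds at Sync.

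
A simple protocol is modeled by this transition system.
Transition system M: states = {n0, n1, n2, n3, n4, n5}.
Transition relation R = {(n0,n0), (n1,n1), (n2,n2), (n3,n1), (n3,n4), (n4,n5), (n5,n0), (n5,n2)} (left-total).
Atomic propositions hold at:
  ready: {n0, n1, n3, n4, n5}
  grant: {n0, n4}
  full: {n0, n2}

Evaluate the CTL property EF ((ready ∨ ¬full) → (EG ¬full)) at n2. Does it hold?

Yes

Sat(¬full) = {n1, n3, n4, n5}
Sat(ready ∨ ¬full) = {n0, n1, n3, n4, n5}
EG ¬full: greatest fixpoint, start Z0 = {n1, n3, n4, n5}, keep only states in Sat with some successor in Z. Z1 = {n1, n3, n4}; Z2 = {n1, n3}; fixed.
Sat(EG ¬full) = {n1, n3}
Sat((ready ∨ ¬full) → (EG ¬full)) = {n1, n2, n3}
EF ((ready ∨ ¬full) → (EG ¬full)): least fixpoint, start Z0 = {n1, n2, n3}, add states with some successor in Z. Z1 = {n1, n2, n3, n5}; Z2 = {n1, n2, n3, n4, n5}; fixed.
Sat(EF ((ready ∨ ¬full) → (EG ¬full))) = {n1, n2, n3, n4, n5}
n2 ∈ Sat(EF ((ready ∨ ¬full) → (EG ¬full))) = {n1, n2, n3, n4, n5}, so the formula holds at n2.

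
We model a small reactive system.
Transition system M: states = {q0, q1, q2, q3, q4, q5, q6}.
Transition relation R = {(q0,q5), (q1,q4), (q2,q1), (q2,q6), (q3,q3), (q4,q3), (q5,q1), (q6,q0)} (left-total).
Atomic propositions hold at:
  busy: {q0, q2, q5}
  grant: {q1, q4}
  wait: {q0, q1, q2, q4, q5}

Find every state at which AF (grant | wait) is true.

Sat(grant | wait) = {q0, q1, q2, q4, q5}
AF (grant | wait): least fixpoint, start Z0 = {q0, q1, q2, q4, q5}, add states with every successor in Z. Z1 = {q0, q1, q2, q4, q5, q6}; fixed.
Sat(AF (grant | wait)) = {q0, q1, q2, q4, q5, q6}

{q0, q1, q2, q4, q5, q6}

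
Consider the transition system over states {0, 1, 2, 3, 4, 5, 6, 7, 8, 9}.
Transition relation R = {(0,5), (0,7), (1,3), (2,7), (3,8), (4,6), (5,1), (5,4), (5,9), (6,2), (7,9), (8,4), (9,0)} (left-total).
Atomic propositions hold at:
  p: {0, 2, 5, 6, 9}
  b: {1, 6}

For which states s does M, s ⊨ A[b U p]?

A[b U p]: least fixpoint, start Z0 = Sat(p) = {0, 2, 5, 6, 9}, add states in Sat(b) with every successor in Z. Already a fixed point.
Sat(A[b U p]) = {0, 2, 5, 6, 9}

{0, 2, 5, 6, 9}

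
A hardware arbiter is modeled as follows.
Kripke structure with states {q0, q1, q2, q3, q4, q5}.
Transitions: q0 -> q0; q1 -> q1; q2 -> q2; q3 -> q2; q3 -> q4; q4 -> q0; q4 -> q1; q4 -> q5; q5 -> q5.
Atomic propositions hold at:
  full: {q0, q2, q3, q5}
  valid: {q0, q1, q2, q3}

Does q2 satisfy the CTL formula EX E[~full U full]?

Sat(~full) = {q1, q4}
E[~full U full]: least fixpoint, start Z0 = Sat(full) = {q0, q2, q3, q5}, add states in Sat(~full) with some successor in Z. Z1 = {q0, q2, q3, q4, q5}; fixed.
Sat(E[~full U full]) = {q0, q2, q3, q4, q5}
Sat(EX E[~full U full]) = {s : some successor in {q0, q2, q3, q4, q5}} = {q0, q2, q3, q4, q5}
q2 ∈ Sat(EX E[~full U full]) = {q0, q2, q3, q4, q5}, so the formula holds at q2.

Yes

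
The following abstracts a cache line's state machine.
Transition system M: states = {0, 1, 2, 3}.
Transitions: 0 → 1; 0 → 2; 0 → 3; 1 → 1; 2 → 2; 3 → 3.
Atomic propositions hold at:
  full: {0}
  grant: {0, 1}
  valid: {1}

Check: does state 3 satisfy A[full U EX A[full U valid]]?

A[full U valid]: least fixpoint, start Z0 = Sat(valid) = {1}, add states in Sat(full) with every successor in Z. Already a fixed point.
Sat(A[full U valid]) = {1}
Sat(EX A[full U valid]) = {s : some successor in {1}} = {0, 1}
A[full U EX A[full U valid]]: least fixpoint, start Z0 = Sat(EX A[full U valid]) = {0, 1}, add states in Sat(full) with every successor in Z. Already a fixed point.
Sat(A[full U EX A[full U valid]]) = {0, 1}
3 ∉ Sat(A[full U EX A[full U valid]]) = {0, 1}, so the formula does not hold at 3.

No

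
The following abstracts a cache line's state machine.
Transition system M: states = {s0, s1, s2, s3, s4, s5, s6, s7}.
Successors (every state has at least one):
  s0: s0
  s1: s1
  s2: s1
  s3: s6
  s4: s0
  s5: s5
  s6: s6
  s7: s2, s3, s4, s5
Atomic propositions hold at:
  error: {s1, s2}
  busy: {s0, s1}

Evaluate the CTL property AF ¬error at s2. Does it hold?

Sat(¬error) = {s0, s3, s4, s5, s6, s7}
AF ¬error: least fixpoint, start Z0 = {s0, s3, s4, s5, s6, s7}, add states with every successor in Z. Already a fixed point.
Sat(AF ¬error) = {s0, s3, s4, s5, s6, s7}
s2 ∉ Sat(AF ¬error) = {s0, s3, s4, s5, s6, s7}, so the formula does not hold at s2.

No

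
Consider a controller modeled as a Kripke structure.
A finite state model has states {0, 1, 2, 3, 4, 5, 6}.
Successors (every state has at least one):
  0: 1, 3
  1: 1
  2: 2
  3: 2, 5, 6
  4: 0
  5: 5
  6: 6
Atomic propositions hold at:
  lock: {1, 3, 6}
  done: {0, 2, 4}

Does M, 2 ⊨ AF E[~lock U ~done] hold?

No

Sat(~lock) = {0, 2, 4, 5}
Sat(~done) = {1, 3, 5, 6}
E[~lock U ~done]: least fixpoint, start Z0 = Sat(~done) = {1, 3, 5, 6}, add states in Sat(~lock) with some successor in Z. Z1 = {0, 1, 3, 5, 6}; Z2 = {0, 1, 3, 4, 5, 6}; fixed.
Sat(E[~lock U ~done]) = {0, 1, 3, 4, 5, 6}
AF E[~lock U ~done]: least fixpoint, start Z0 = {0, 1, 3, 4, 5, 6}, add states with every successor in Z. Already a fixed point.
Sat(AF E[~lock U ~done]) = {0, 1, 3, 4, 5, 6}
2 ∉ Sat(AF E[~lock U ~done]) = {0, 1, 3, 4, 5, 6}, so the formula does not hold at 2.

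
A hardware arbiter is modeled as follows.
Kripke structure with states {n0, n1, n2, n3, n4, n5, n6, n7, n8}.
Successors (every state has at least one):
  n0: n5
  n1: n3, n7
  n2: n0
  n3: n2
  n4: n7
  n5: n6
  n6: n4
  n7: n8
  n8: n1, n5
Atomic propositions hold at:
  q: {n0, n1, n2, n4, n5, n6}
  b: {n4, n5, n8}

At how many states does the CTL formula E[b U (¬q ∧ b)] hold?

Sat(¬q) = {n3, n7, n8}
Sat(¬q ∧ b) = {n8}
E[b U (¬q ∧ b)]: least fixpoint, start Z0 = Sat((¬q ∧ b)) = {n8}, add states in Sat(b) with some successor in Z. Already a fixed point.
Sat(E[b U (¬q ∧ b)]) = {n8}
|Sat(E[b U (¬q ∧ b)])| = |{n8}| = 1.

1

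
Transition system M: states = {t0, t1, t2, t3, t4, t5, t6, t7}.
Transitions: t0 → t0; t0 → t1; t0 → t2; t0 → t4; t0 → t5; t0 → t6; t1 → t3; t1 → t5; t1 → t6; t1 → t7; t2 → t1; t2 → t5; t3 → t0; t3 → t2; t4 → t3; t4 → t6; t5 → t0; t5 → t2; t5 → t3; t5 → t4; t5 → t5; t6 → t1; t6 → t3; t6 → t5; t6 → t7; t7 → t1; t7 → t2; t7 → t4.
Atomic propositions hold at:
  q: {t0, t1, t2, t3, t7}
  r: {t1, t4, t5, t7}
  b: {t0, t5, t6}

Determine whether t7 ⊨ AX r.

Sat(AX r) = {s : every successor in {t1, t4, t5, t7}} = {t2}
t7 ∉ Sat(AX r) = {t2}, so the formula does not hold at t7.

No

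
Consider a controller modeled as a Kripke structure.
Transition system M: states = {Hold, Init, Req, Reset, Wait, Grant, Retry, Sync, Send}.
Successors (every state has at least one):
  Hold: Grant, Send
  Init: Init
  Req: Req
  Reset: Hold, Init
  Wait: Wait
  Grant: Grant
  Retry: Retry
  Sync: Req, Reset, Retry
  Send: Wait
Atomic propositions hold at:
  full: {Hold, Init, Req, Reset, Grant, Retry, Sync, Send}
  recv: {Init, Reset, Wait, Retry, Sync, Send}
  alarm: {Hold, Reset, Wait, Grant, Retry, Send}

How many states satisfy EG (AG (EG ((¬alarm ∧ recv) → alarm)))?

6

Sat(¬alarm) = {Init, Req, Sync}
Sat(¬alarm ∧ recv) = {Init, Sync}
Sat((¬alarm ∧ recv) → alarm) = {Hold, Req, Reset, Wait, Grant, Retry, Send}
EG ((¬alarm ∧ recv) → alarm): greatest fixpoint, start Z0 = {Hold, Req, Reset, Wait, Grant, Retry, Send}, keep only states in Sat with some successor in Z. Already a fixed point.
Sat(EG ((¬alarm ∧ recv) → alarm)) = {Hold, Req, Reset, Wait, Grant, Retry, Send}
AG (EG ((¬alarm ∧ recv) → alarm)): greatest fixpoint, start Z0 = {Hold, Req, Reset, Wait, Grant, Retry, Send}, keep only states in Sat with every successor in Z. Z1 = {Hold, Req, Wait, Grant, Retry, Send}; fixed.
Sat(AG (EG ((¬alarm ∧ recv) → alarm))) = {Hold, Req, Wait, Grant, Retry, Send}
EG (AG (EG ((¬alarm ∧ recv) → alarm))): greatest fixpoint, start Z0 = {Hold, Req, Wait, Grant, Retry, Send}, keep only states in Sat with some successor in Z. Already a fixed point.
Sat(EG (AG (EG ((¬alarm ∧ recv) → alarm)))) = {Hold, Req, Wait, Grant, Retry, Send}
|Sat(EG (AG (EG ((¬alarm ∧ recv) → alarm))))| = |{Hold, Req, Wait, Grant, Retry, Send}| = 6.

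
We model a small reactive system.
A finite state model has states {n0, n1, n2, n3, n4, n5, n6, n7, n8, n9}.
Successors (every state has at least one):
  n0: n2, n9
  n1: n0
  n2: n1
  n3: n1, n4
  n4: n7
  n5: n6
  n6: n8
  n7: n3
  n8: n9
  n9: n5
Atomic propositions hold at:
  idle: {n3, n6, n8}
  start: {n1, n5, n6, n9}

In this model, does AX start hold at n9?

Sat(AX start) = {s : every successor in {n1, n5, n6, n9}} = {n2, n5, n8, n9}
n9 ∈ Sat(AX start) = {n2, n5, n8, n9}, so the formula holds at n9.

Yes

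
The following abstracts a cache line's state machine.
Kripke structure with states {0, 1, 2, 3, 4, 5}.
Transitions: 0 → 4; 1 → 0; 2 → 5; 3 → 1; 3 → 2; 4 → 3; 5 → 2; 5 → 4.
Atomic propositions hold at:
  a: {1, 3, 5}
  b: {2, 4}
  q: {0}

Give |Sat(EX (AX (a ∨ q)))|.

Sat(a ∨ q) = {0, 1, 3, 5}
Sat(AX (a ∨ q)) = {s : every successor in {0, 1, 3, 5}} = {1, 2, 4}
Sat(EX (AX (a ∨ q))) = {s : some successor in {1, 2, 4}} = {0, 3, 5}
|Sat(EX (AX (a ∨ q)))| = |{0, 3, 5}| = 3.

3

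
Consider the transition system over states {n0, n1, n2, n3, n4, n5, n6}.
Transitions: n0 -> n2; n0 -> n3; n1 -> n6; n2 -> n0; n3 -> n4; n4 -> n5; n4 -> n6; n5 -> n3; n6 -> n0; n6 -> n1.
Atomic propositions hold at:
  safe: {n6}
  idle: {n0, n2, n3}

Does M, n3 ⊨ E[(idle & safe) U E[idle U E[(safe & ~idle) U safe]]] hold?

No

Sat(idle & safe) = ∅
Sat(~idle) = {n1, n4, n5, n6}
Sat(safe & ~idle) = {n6}
E[(safe & ~idle) U safe]: least fixpoint, start Z0 = Sat(safe) = {n6}, add states in Sat(safe & ~idle) with some successor in Z. Already a fixed point.
Sat(E[(safe & ~idle) U safe]) = {n6}
E[idle U E[(safe & ~idle) U safe]]: least fixpoint, start Z0 = Sat(E[(safe & ~idle) U safe]) = {n6}, add states in Sat(idle) with some successor in Z. Already a fixed point.
Sat(E[idle U E[(safe & ~idle) U safe]]) = {n6}
E[(idle & safe) U E[idle U E[(safe & ~idle) U safe]]]: least fixpoint, start Z0 = Sat(E[idle U E[(safe & ~idle) U safe]]) = {n6}, add states in Sat(idle & safe) with some successor in Z. Already a fixed point.
Sat(E[(idle & safe) U E[idle U E[(safe & ~idle) U safe]]]) = {n6}
n3 ∉ Sat(E[(idle & safe) U E[idle U E[(safe & ~idle) U safe]]]) = {n6}, so the formula does not hold at n3.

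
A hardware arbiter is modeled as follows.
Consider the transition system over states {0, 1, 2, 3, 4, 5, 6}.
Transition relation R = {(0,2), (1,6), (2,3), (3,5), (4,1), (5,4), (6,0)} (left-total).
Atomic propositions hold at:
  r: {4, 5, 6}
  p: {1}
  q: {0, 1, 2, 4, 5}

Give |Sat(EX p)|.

Sat(EX p) = {s : some successor in {1}} = {4}
|Sat(EX p)| = |{4}| = 1.

1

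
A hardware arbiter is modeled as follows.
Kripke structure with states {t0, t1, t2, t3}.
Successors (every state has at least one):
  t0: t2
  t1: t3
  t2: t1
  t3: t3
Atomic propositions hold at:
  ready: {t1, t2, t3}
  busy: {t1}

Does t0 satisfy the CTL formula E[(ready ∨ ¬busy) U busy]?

Yes

Sat(¬busy) = {t0, t2, t3}
Sat(ready ∨ ¬busy) = {t0, t1, t2, t3}
E[(ready ∨ ¬busy) U busy]: least fixpoint, start Z0 = Sat(busy) = {t1}, add states in Sat(ready ∨ ¬busy) with some successor in Z. Z1 = {t1, t2}; Z2 = {t0, t1, t2}; fixed.
Sat(E[(ready ∨ ¬busy) U busy]) = {t0, t1, t2}
t0 ∈ Sat(E[(ready ∨ ¬busy) U busy]) = {t0, t1, t2}, so the formula holds at t0.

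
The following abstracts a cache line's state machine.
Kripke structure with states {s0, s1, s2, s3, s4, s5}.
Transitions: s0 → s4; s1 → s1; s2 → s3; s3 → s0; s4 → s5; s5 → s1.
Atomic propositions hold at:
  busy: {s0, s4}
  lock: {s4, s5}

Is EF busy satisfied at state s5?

EF busy: least fixpoint, start Z0 = {s0, s4}, add states with some successor in Z. Z1 = {s0, s3, s4}; Z2 = {s0, s2, s3, s4}; fixed.
Sat(EF busy) = {s0, s2, s3, s4}
s5 ∉ Sat(EF busy) = {s0, s2, s3, s4}, so the formula does not hold at s5.

No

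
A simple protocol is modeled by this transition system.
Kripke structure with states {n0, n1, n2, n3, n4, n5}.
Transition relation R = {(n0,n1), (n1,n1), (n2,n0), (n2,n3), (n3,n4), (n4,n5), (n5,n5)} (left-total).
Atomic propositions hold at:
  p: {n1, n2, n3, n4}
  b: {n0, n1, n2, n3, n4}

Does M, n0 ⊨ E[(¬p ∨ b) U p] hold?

Yes

Sat(¬p) = {n0, n5}
Sat(¬p ∨ b) = {n0, n1, n2, n3, n4, n5}
E[(¬p ∨ b) U p]: least fixpoint, start Z0 = Sat(p) = {n1, n2, n3, n4}, add states in Sat(¬p ∨ b) with some successor in Z. Z1 = {n0, n1, n2, n3, n4}; fixed.
Sat(E[(¬p ∨ b) U p]) = {n0, n1, n2, n3, n4}
n0 ∈ Sat(E[(¬p ∨ b) U p]) = {n0, n1, n2, n3, n4}, so the formula holds at n0.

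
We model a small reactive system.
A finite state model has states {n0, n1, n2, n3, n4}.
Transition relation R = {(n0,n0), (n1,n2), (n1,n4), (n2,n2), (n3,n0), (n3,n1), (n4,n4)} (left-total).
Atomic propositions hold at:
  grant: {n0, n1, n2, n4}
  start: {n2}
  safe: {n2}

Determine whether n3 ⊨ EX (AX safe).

No

Sat(AX safe) = {s : every successor in {n2}} = {n2}
Sat(EX (AX safe)) = {s : some successor in {n2}} = {n1, n2}
n3 ∉ Sat(EX (AX safe)) = {n1, n2}, so the formula does not hold at n3.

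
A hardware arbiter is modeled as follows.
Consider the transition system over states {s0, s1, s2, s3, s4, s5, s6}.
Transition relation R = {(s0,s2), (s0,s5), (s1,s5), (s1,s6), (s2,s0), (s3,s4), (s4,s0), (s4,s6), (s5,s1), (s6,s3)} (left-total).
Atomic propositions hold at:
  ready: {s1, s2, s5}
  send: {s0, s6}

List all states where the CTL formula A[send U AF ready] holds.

AF ready: least fixpoint, start Z0 = {s1, s2, s5}, add states with every successor in Z. Z1 = {s0, s1, s2, s5}; fixed.
Sat(AF ready) = {s0, s1, s2, s5}
A[send U AF ready]: least fixpoint, start Z0 = Sat(AF ready) = {s0, s1, s2, s5}, add states in Sat(send) with every successor in Z. Already a fixed point.
Sat(A[send U AF ready]) = {s0, s1, s2, s5}

{s0, s1, s2, s5}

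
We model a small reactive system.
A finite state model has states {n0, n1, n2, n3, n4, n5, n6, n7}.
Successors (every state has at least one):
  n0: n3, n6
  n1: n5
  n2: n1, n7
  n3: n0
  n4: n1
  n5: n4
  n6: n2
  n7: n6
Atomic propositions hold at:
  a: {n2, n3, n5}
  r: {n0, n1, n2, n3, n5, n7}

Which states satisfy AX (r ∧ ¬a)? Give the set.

Sat(¬a) = {n0, n1, n4, n6, n7}
Sat(r ∧ ¬a) = {n0, n1, n7}
Sat(AX (r ∧ ¬a)) = {s : every successor in {n0, n1, n7}} = {n2, n3, n4}

{n2, n3, n4}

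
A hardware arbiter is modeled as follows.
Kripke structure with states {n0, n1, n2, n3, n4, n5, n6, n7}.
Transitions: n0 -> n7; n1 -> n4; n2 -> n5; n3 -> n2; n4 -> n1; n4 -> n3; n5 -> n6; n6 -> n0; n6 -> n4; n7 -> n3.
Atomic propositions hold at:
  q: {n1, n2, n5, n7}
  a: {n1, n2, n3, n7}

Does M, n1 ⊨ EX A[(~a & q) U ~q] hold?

Sat(~a) = {n0, n4, n5, n6}
Sat(~a & q) = {n5}
Sat(~q) = {n0, n3, n4, n6}
A[(~a & q) U ~q]: least fixpoint, start Z0 = Sat(~q) = {n0, n3, n4, n6}, add states in Sat(~a & q) with every successor in Z. Z1 = {n0, n3, n4, n5, n6}; fixed.
Sat(A[(~a & q) U ~q]) = {n0, n3, n4, n5, n6}
Sat(EX A[(~a & q) U ~q]) = {s : some successor in {n0, n3, n4, n5, n6}} = {n1, n2, n4, n5, n6, n7}
n1 ∈ Sat(EX A[(~a & q) U ~q]) = {n1, n2, n4, n5, n6, n7}, so the formula holds at n1.

Yes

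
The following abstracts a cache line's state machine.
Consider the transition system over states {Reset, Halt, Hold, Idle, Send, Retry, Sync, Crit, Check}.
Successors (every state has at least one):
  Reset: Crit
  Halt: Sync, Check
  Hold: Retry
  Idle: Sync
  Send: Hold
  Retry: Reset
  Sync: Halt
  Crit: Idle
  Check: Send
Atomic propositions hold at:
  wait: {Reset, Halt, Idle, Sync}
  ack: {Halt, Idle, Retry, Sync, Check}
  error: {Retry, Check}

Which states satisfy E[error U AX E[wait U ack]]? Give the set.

E[wait U ack]: least fixpoint, start Z0 = Sat(ack) = {Halt, Idle, Retry, Sync, Check}, add states in Sat(wait) with some successor in Z. Already a fixed point.
Sat(E[wait U ack]) = {Halt, Idle, Retry, Sync, Check}
Sat(AX E[wait U ack]) = {s : every successor in {Halt, Idle, Retry, Sync, Check}} = {Halt, Hold, Idle, Sync, Crit}
E[error U AX E[wait U ack]]: least fixpoint, start Z0 = Sat(AX E[wait U ack]) = {Halt, Hold, Idle, Sync, Crit}, add states in Sat(error) with some successor in Z. Already a fixed point.
Sat(E[error U AX E[wait U ack]]) = {Halt, Hold, Idle, Sync, Crit}

{Halt, Hold, Idle, Sync, Crit}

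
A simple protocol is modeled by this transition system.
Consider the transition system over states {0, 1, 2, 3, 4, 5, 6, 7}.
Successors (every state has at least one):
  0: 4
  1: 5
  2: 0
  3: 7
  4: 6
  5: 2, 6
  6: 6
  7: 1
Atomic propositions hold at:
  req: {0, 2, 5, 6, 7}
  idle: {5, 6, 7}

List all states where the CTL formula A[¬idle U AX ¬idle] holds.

{0, 2, 3, 7}

Sat(¬idle) = {0, 1, 2, 3, 4}
Sat(AX ¬idle) = {s : every successor in {0, 1, 2, 3, 4}} = {0, 2, 7}
A[¬idle U AX ¬idle]: least fixpoint, start Z0 = Sat(AX ¬idle) = {0, 2, 7}, add states in Sat(¬idle) with every successor in Z. Z1 = {0, 2, 3, 7}; fixed.
Sat(A[¬idle U AX ¬idle]) = {0, 2, 3, 7}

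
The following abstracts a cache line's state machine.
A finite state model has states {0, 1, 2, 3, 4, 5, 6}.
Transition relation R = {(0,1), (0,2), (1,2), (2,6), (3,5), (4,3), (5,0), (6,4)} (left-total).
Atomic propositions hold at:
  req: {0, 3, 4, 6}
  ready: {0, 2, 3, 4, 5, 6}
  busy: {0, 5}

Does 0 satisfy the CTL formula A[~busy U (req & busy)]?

Yes

Sat(~busy) = {1, 2, 3, 4, 6}
Sat(req & busy) = {0}
A[~busy U (req & busy)]: least fixpoint, start Z0 = Sat((req & busy)) = {0}, add states in Sat(~busy) with every successor in Z. Already a fixed point.
Sat(A[~busy U (req & busy)]) = {0}
0 ∈ Sat(A[~busy U (req & busy)]) = {0}, so the formula holds at 0.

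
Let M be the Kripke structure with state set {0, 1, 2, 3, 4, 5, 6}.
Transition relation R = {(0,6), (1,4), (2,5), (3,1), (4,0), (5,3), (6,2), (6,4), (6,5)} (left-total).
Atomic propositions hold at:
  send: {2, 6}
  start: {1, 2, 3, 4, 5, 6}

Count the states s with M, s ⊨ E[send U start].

6

E[send U start]: least fixpoint, start Z0 = Sat(start) = {1, 2, 3, 4, 5, 6}, add states in Sat(send) with some successor in Z. Already a fixed point.
Sat(E[send U start]) = {1, 2, 3, 4, 5, 6}
|Sat(E[send U start])| = |{1, 2, 3, 4, 5, 6}| = 6.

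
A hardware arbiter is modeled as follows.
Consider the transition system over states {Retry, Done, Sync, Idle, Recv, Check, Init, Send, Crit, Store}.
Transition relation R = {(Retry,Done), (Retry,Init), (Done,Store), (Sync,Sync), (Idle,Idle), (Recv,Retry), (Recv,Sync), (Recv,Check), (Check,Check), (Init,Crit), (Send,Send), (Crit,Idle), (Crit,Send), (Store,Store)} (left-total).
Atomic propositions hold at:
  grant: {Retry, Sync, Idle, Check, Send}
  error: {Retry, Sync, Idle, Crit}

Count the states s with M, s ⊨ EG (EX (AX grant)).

7

Sat(AX grant) = {s : every successor in {Retry, Sync, Idle, Check, Send}} = {Sync, Idle, Recv, Check, Send, Crit}
Sat(EX (AX grant)) = {s : some successor in {Sync, Idle, Recv, Check, Send, Crit}} = {Sync, Idle, Recv, Check, Init, Send, Crit}
EG (EX (AX grant)): greatest fixpoint, start Z0 = {Sync, Idle, Recv, Check, Init, Send, Crit}, keep only states in Sat with some successor in Z. Already a fixed point.
Sat(EG (EX (AX grant))) = {Sync, Idle, Recv, Check, Init, Send, Crit}
|Sat(EG (EX (AX grant)))| = |{Sync, Idle, Recv, Check, Init, Send, Crit}| = 7.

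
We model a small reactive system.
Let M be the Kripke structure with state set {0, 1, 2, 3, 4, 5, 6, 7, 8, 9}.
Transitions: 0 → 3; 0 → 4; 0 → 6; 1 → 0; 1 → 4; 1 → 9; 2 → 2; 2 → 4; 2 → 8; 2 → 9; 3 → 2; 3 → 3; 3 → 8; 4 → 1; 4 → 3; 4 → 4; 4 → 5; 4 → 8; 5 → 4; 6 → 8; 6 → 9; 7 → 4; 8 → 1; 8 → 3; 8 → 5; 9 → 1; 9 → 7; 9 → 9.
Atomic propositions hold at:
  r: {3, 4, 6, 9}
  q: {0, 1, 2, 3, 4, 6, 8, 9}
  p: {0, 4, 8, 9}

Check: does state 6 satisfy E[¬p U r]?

Yes

Sat(¬p) = {1, 2, 3, 5, 6, 7}
E[¬p U r]: least fixpoint, start Z0 = Sat(r) = {3, 4, 6, 9}, add states in Sat(¬p) with some successor in Z. Z1 = {1, 2, 3, 4, 5, 6, 7, 9}; fixed.
Sat(E[¬p U r]) = {1, 2, 3, 4, 5, 6, 7, 9}
6 ∈ Sat(E[¬p U r]) = {1, 2, 3, 4, 5, 6, 7, 9}, so the formula holds at 6.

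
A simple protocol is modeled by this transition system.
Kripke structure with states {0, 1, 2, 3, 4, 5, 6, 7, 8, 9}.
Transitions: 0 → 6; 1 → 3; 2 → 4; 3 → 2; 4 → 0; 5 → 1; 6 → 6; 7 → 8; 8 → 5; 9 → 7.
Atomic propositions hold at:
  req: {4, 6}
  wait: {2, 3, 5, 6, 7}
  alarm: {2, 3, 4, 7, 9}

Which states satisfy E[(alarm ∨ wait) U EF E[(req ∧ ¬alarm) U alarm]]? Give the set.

Sat(alarm ∨ wait) = {2, 3, 4, 5, 6, 7, 9}
Sat(¬alarm) = {0, 1, 5, 6, 8}
Sat(req ∧ ¬alarm) = {6}
E[(req ∧ ¬alarm) U alarm]: least fixpoint, start Z0 = Sat(alarm) = {2, 3, 4, 7, 9}, add states in Sat(req ∧ ¬alarm) with some successor in Z. Already a fixed point.
Sat(E[(req ∧ ¬alarm) U alarm]) = {2, 3, 4, 7, 9}
EF E[(req ∧ ¬alarm) U alarm]: least fixpoint, start Z0 = {2, 3, 4, 7, 9}, add states with some successor in Z. Z1 = {1, 2, 3, 4, 7, 9}; Z2 = {1, 2, 3, 4, 5, 7, 9}; Z3 = {1, 2, 3, 4, 5, 7, 8, 9}; fixed.
Sat(EF E[(req ∧ ¬alarm) U alarm]) = {1, 2, 3, 4, 5, 7, 8, 9}
E[(alarm ∨ wait) U EF E[(req ∧ ¬alarm) U alarm]]: least fixpoint, start Z0 = Sat(EF E[(req ∧ ¬alarm) U alarm]) = {1, 2, 3, 4, 5, 7, 8, 9}, add states in Sat(alarm ∨ wait) with some successor in Z. Already a fixed point.
Sat(E[(alarm ∨ wait) U EF E[(req ∧ ¬alarm) U alarm]]) = {1, 2, 3, 4, 5, 7, 8, 9}

{1, 2, 3, 4, 5, 7, 8, 9}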